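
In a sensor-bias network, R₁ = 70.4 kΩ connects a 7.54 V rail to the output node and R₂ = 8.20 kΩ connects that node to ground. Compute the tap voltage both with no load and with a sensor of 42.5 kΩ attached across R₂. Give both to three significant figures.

Unloaded: 0.787 V; loaded: 0.671 V

Open-circuit: V = 7.54 × 8.20/(70.4 + 8.20) = 0.787 V.
With the load, R₂ becomes R₂‖R_L = 6.874 kΩ, so V = 7.54 × 6.874/77.27 = 0.671 V.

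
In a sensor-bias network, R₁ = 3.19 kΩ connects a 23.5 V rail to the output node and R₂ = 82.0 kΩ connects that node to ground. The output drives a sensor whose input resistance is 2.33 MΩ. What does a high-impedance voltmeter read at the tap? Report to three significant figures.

V_out ≈ 22.6 V

The load sits in parallel with R₂: R₂‖R_L = (82.0 × 2330) / (82.0 + 2330) = 79.21 kΩ.
V_out = 23.5 × 79.21 / (3.19 + 79.21) = 23.5 × 79.21/82.40 = 22.6 V.
(Unloaded it would have been 22.6 V.)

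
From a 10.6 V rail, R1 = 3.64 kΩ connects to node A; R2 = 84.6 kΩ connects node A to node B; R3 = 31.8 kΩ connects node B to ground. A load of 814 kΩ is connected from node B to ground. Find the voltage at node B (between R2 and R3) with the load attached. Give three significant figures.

At node B, R3 is in parallel with the load: R3‖R_L = 30.60 kΩ.
Below node A the resistance is R2 + (R3‖R_L) = 115.2 kΩ, so V_A = 10.6 × 115.2/118.8 = 10.28 V.
Then V_B = V_A × (R3‖R_L)/(R2 + R3‖R_L) = 10.28 × 30.60/115.2 = 2.73 V.

V ≈ 2.73 V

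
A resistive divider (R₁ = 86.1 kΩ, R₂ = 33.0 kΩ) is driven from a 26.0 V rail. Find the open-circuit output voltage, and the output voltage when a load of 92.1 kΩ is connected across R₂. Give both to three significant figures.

Open-circuit: V = 26.0 × 33.0/(86.1 + 33.0) = 7.20 V.
With the load, R₂ becomes R₂‖R_L = 24.29 kΩ, so V = 26.0 × 24.29/110.4 = 5.72 V.

Unloaded: 7.20 V; loaded: 5.72 V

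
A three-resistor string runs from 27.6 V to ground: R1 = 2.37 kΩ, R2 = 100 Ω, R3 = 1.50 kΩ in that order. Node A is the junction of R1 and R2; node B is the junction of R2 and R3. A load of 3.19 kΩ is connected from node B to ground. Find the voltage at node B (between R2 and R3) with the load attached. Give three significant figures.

V ≈ 8.07 V

At node B, R3 is in parallel with the load: R3‖R_L = 1020 Ω.
Below node A the resistance is R2 + (R3‖R_L) = 1120 Ω, so V_A = 27.6 × 1120/3490 = 8.859 V.
Then V_B = V_A × (R3‖R_L)/(R2 + R3‖R_L) = 8.859 × 1020/1120 = 8.07 V.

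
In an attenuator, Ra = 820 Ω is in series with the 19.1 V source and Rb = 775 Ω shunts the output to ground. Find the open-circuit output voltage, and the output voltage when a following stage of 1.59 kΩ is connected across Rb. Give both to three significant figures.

Unloaded: 9.28 V; loaded: 7.42 V

Open-circuit: V = 19.1 × 775/(820 + 775) = 9.28 V.
With the load, Rb becomes Rb‖R_L = 521.0 Ω, so V = 19.1 × 521.0/1341 = 7.42 V.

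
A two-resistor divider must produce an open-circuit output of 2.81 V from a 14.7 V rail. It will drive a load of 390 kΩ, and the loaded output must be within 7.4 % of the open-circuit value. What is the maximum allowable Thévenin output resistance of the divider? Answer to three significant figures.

Loading drop = R_th/(R_th + R_L) ≤ 0.0740, so R_th ≤ R_L · ε/(1−ε) = 390 kΩ × 0.0740/0.9260 = 31.2 kΩ.

R_th ≤ 31.2 kΩ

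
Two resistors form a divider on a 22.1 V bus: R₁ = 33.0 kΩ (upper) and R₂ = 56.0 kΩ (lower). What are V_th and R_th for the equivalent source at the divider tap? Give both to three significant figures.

V_th = 13.9 V, R_th = 20.8 kΩ

V_th is the open-circuit tap voltage: 22.1 × 56.0/(33.0 + 56.0) = 13.9 V.
With the supply zeroed, R₁ and R₂ appear in parallel from the tap: R_th = R₁‖R₂ = (33.0 × 56.0)/89.00 = 20.8 kΩ.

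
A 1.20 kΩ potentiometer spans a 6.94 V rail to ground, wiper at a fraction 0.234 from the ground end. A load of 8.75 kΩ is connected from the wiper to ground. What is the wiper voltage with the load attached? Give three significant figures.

The wiper splits the pot into (1−α)R = 919.2 Ω above and αR = 280.8 Ω below.
Lower section ‖ load = 272.1 Ω.
V_wiper = 6.94 × 272.1/(919.2 + 272.1) = 1.58 V.

V ≈ 1.58 V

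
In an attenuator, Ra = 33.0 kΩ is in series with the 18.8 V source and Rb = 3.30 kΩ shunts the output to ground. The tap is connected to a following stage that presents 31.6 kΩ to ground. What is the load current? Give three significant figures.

I_L ≈ 0.0494 mA

Rb‖R_L = 2.988 kΩ; V_out = 18.8 × 2.988/35.99 = 1.561 V.
I_L = V_out / R_L = 1.561 / 31.6 kΩ = 0.0494 mA.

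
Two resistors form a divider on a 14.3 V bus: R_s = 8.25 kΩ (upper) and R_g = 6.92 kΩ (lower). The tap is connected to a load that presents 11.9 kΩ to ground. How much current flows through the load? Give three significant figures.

R_g‖R_L = 4.376 kΩ; V_out = 14.3 × 4.376/12.63 = 4.956 V.
I_L = V_out / R_L = 4.956 / 11.9 kΩ = 0.416 mA.

I_L ≈ 0.416 mA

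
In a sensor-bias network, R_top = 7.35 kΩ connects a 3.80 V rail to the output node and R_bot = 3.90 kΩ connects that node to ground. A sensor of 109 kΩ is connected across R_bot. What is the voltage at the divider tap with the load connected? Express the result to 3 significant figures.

V_out ≈ 1.29 V

The load sits in parallel with R_bot: R_bot‖R_L = (3.90 × 109) / (3.90 + 109) = 3.765 kΩ.
V_out = 3.80 × 3.765 / (7.35 + 3.765) = 3.80 × 3.765/11.12 = 1.29 V.
(Unloaded it would have been 1.32 V.)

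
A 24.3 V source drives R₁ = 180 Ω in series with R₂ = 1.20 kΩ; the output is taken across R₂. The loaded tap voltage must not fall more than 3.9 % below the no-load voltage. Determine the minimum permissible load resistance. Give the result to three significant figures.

Output resistance R_th = R₁‖R₂ = (180 × 1200)/1380 = 156.5 Ω.
The fractional drop is R_th/(R_th + R_L); requiring this ≤ 0.0390 gives R_L ≥ R_th(1/0.0390 − 1) = 156.5 × 24.64 = 3.86 kΩ.

R_L(min) ≈ 3.86 kΩ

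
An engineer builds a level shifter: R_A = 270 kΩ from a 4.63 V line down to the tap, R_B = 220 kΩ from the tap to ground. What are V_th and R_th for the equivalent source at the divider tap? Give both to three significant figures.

V_th is the open-circuit tap voltage: 4.63 × 220/(270 + 220) = 2.08 V.
With the supply zeroed, R_A and R_B appear in parallel from the tap: R_th = R_A‖R_B = (270 × 220)/490.0 = 121 kΩ.

V_th = 2.08 V, R_th = 121 kΩ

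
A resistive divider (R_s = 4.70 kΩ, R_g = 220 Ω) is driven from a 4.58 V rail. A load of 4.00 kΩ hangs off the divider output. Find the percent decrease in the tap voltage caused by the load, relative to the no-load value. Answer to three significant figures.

4.99 %

The divider's output (Thévenin) resistance is R_s‖R_g = 210.2 Ω.
Fractional drop under load = R_th/(R_th + R_L) = 210.2 / (210.2 + 4000) = 0.04992.
So the output falls by 4.99 %.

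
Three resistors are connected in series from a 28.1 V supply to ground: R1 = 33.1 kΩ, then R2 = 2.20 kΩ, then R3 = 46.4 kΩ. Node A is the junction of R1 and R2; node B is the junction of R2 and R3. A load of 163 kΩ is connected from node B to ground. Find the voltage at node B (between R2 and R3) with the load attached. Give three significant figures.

V ≈ 14.2 V

At node B, R3 is in parallel with the load: R3‖R_L = 36.12 kΩ.
Below node A the resistance is R2 + (R3‖R_L) = 38.32 kΩ, so V_A = 28.1 × 38.32/71.42 = 15.08 V.
Then V_B = V_A × (R3‖R_L)/(R2 + R3‖R_L) = 15.08 × 36.12/38.32 = 14.2 V.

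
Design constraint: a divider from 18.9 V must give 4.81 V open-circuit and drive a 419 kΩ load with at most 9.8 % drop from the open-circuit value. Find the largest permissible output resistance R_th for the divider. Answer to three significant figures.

R_th ≤ 45.5 kΩ

Loading drop = R_th/(R_th + R_L) ≤ 0.0980, so R_th ≤ R_L · ε/(1−ε) = 419 kΩ × 0.0980/0.9020 = 45.5 kΩ.
(Any R1, R2 with R2/(R1+R2) = 0.254 and R1‖R2 ≤ 45.5 kΩ will meet the spec.)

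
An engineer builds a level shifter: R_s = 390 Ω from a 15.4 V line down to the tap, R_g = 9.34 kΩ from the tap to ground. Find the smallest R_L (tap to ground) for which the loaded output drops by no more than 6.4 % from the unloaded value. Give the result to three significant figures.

Output resistance R_th = R_s‖R_g = (390 × 9340)/9730 = 374.4 Ω.
The fractional drop is R_th/(R_th + R_L); requiring this ≤ 0.0640 gives R_L ≥ R_th(1/0.0640 − 1) = 374.4 × 14.62 = 5.48 kΩ.

R_L(min) ≈ 5.48 kΩ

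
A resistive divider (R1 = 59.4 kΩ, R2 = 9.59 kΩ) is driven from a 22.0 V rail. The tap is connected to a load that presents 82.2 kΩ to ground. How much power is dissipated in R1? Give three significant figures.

Total resistance from the source is R1 + (R2‖R_L) = 67.99 kΩ, so I = 22.0/67.99 kΩ = 0.3236 mA.
P = I²·R1 = (0.3236 mA)² × 59.4 kΩ = 6.22 mW.

P ≈ 6.22 mW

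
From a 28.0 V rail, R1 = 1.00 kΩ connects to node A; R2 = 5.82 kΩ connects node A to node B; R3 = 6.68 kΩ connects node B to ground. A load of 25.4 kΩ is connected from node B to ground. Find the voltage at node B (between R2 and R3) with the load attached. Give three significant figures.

V ≈ 12.2 V

At node B, R3 is in parallel with the load: R3‖R_L = 5.289 kΩ.
Below node A the resistance is R2 + (R3‖R_L) = 11.11 kΩ, so V_A = 28.0 × 11.11/12.11 = 25.69 V.
Then V_B = V_A × (R3‖R_L)/(R2 + R3‖R_L) = 25.69 × 5.289/11.11 = 12.2 V.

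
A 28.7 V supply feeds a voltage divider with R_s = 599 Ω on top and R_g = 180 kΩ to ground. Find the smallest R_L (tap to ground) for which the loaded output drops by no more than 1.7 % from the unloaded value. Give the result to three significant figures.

Output resistance R_th = R_s‖R_g = (599 × 180000)/180600 = 597.0 Ω.
The fractional drop is R_th/(R_th + R_L); requiring this ≤ 0.0170 gives R_L ≥ R_th(1/0.0170 − 1) = 597.0 × 57.82 = 34.5 kΩ.

R_L(min) ≈ 34.5 kΩ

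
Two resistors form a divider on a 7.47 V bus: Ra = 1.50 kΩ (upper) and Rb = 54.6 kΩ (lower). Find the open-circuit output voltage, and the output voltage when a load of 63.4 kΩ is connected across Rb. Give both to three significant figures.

Open-circuit: V = 7.47 × 54.6/(1.50 + 54.6) = 7.27 V.
With the load, Rb becomes Rb‖R_L = 29.34 kΩ, so V = 7.47 × 29.34/30.84 = 7.11 V.

Unloaded: 7.27 V; loaded: 7.11 V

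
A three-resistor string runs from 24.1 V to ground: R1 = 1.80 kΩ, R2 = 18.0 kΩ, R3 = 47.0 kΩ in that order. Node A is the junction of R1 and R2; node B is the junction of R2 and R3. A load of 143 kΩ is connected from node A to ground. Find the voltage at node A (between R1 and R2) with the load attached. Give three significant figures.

V ≈ 23.2 V

Below node A the series string R2+R3 = 65.00 kΩ sits in parallel with the 143 kΩ load: 44.69 kΩ.
V_A = 24.1 × 44.69/(1.80 + 44.69) = 23.2 V.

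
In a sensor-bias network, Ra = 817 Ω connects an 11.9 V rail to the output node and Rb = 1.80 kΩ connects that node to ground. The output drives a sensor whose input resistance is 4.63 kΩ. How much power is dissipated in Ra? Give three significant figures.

Total resistance from the source is Ra + (Rb‖R_L) = 2113 Ω, so I = 11.9/2113 Ω = 5.632 mA.
P = I²·Ra = (5.632 mA)² × 817 Ω = 25.9 mW.

P ≈ 25.9 mW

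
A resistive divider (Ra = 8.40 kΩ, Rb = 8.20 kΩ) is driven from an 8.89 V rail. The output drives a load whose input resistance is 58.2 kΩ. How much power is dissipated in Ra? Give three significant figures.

P ≈ 2.73 mW

Total resistance from the source is Ra + (Rb‖R_L) = 15.59 kΩ, so I = 8.89/15.59 kΩ = 0.5703 mA.
P = I²·Ra = (0.5703 mA)² × 8.40 kΩ = 2.73 mW.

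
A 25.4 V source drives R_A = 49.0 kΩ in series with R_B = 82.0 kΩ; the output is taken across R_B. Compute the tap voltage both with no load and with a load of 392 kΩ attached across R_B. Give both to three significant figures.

Open-circuit: V = 25.4 × 82.0/(49.0 + 82.0) = 15.9 V.
With the load, R_B becomes R_B‖R_L = 67.81 kΩ, so V = 25.4 × 67.81/116.8 = 14.7 V.

Unloaded: 15.9 V; loaded: 14.7 V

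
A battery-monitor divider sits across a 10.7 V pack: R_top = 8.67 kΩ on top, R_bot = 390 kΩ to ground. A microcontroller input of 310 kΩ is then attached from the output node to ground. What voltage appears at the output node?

V_out ≈ 10.2 V

The load sits in parallel with R_bot: R_bot‖R_L = (390 × 310) / (390 + 310) = 172.7 kΩ.
V_out = 10.7 × 172.7 / (8.67 + 172.7) = 10.7 × 172.7/181.4 = 10.2 V.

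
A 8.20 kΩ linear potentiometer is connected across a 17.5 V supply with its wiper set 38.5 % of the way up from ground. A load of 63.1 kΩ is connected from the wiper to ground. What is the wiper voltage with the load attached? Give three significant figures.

The wiper splits the pot into (1−α)R = 5.043 kΩ above and αR = 3.157 kΩ below.
Lower section ‖ load = 3.007 kΩ.
V_wiper = 17.5 × 3.007/(5.043 + 3.007) = 6.54 V.

V ≈ 6.54 V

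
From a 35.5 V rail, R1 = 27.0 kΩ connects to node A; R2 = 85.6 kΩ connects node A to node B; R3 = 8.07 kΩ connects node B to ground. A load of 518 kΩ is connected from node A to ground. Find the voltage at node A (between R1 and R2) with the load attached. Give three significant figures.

V ≈ 26.5 V

Below node A the series string R2+R3 = 93.67 kΩ sits in parallel with the 518 kΩ load: 79.33 kΩ.
V_A = 35.5 × 79.33/(27.0 + 79.33) = 26.5 V.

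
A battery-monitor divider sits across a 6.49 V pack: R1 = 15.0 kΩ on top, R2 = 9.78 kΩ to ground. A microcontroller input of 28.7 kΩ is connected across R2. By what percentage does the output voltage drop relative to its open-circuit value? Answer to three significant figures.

17.1 %

The divider's output (Thévenin) resistance is R1‖R2 = 5.920 kΩ.
Fractional drop under load = R_th/(R_th + R_L) = 5.920 / (5.920 + 28.7) = 0.1710.
So the output falls by 17.1 %.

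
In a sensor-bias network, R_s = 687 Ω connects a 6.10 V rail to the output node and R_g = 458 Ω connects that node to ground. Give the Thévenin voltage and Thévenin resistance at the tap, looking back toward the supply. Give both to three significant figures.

V_th is the open-circuit tap voltage: 6.10 × 458/(687 + 458) = 2.44 V.
With the supply zeroed, R_s and R_g appear in parallel from the tap: R_th = R_s‖R_g = (687 × 458)/1145 = 275 Ω.

V_th = 2.44 V, R_th = 275 Ω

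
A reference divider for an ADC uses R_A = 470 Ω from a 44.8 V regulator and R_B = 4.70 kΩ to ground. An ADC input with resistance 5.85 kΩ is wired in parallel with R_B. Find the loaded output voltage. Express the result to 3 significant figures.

V_out ≈ 38.0 V

The load sits in parallel with R_B: R_B‖R_L = (4700 × 5850) / (4700 + 5850) = 2606 Ω.
V_out = 44.8 × 2606 / (470 + 2606) = 44.8 × 2606/3076 = 38.0 V.
(Unloaded it would have been 40.7 V.)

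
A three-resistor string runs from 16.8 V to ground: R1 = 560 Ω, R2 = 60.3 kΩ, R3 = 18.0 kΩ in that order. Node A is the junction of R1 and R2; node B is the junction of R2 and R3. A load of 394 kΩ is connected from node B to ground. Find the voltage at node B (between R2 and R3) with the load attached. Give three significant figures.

At node B, R3 is in parallel with the load: R3‖R_L = 17210 Ω.
Below node A the resistance is R2 + (R3‖R_L) = 77510 Ω, so V_A = 16.8 × 77510/78070 = 16.68 V.
Then V_B = V_A × (R3‖R_L)/(R2 + R3‖R_L) = 16.68 × 17210/77510 = 3.70 V.

V ≈ 3.70 V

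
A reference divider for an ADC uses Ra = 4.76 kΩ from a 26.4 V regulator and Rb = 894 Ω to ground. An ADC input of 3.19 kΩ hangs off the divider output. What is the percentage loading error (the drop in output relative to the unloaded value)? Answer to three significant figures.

The divider's output (Thévenin) resistance is Ra‖Rb = 752.6 Ω.
Fractional drop under load = R_th/(R_th + R_L) = 752.6 / (752.6 + 3190) = 0.1909.
So the output falls by 19.1 %.

19.1 %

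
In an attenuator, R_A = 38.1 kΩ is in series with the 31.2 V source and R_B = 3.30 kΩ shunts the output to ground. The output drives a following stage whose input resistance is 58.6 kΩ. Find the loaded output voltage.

V_out ≈ 2.36 V

The load sits in parallel with R_B: R_B‖R_L = (3.30 × 58.6) / (3.30 + 58.6) = 3.124 kΩ.
V_out = 31.2 × 3.124 / (38.1 + 3.124) = 31.2 × 3.124/41.22 = 2.36 V.
(Unloaded it would have been 2.49 V.)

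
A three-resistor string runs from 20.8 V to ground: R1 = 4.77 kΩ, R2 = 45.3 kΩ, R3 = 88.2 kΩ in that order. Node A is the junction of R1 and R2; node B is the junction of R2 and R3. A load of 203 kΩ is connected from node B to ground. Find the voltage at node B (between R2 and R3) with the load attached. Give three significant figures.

At node B, R3 is in parallel with the load: R3‖R_L = 61.49 kΩ.
Below node A the resistance is R2 + (R3‖R_L) = 106.8 kΩ, so V_A = 20.8 × 106.8/111.6 = 19.91 V.
Then V_B = V_A × (R3‖R_L)/(R2 + R3‖R_L) = 19.91 × 61.49/106.8 = 11.5 V.

V ≈ 11.5 V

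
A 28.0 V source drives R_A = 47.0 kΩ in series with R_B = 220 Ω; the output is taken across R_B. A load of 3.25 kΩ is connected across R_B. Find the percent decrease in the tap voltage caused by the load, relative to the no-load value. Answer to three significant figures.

6.31 %

The divider's output (Thévenin) resistance is R_A‖R_B = 219.0 Ω.
Fractional drop under load = R_th/(R_th + R_L) = 219.0 / (219.0 + 3250) = 0.06312.
So the output falls by 6.31 %.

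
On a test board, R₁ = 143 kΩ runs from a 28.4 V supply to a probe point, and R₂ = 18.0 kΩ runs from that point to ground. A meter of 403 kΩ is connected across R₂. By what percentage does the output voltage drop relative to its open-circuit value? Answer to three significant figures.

3.82 %

The divider's output (Thévenin) resistance is R₁‖R₂ = 15.99 kΩ.
Fractional drop under load = R_th/(R_th + R_L) = 15.99 / (15.99 + 403) = 0.03816.
So the output falls by 3.82 %.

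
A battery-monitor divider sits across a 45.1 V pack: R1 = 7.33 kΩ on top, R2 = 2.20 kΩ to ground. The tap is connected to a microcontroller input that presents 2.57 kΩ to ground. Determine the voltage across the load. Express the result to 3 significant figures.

The load sits in parallel with R2: R2‖R_L = (2.20 × 2.57) / (2.20 + 2.57) = 1.185 kΩ.
V_out = 45.1 × 1.185 / (7.33 + 1.185) = 45.1 × 1.185/8.515 = 6.28 V.
(Unloaded it would have been 10.4 V.)

V_out ≈ 6.28 V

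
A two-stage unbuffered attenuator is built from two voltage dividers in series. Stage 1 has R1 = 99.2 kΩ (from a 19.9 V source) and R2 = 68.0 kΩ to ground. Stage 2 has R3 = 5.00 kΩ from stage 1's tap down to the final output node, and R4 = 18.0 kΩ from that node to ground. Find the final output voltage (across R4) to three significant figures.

V_out ≈ 2.30 V

Stage 2 presents R3+R4 = 23.00 kΩ as a load on stage 1's tap.
Stage 1's lower leg becomes R2‖(R3+R4) = 17.19 kΩ, so V_mid = 19.9 × 17.19/116.4 = 2.939 V.
Stage 2 is itself unloaded: V_out = V_mid × R4/(R3+R4) = 2.939 × 18.0/23.00 = 2.30 V.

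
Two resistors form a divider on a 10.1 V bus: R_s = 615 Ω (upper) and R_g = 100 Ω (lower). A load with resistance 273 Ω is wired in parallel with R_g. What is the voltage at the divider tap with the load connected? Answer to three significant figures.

V_out ≈ 1.07 V

The load sits in parallel with R_g: R_g‖R_L = (100 × 273) / (100 + 273) = 73.19 Ω.
V_out = 10.1 × 73.19 / (615 + 73.19) = 10.1 × 73.19/688.2 = 1.07 V.
(Unloaded it would have been 1.41 V.)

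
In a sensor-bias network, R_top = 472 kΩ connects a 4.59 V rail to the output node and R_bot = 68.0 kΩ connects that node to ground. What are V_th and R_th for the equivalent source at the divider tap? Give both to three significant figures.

V_th = 0.578 V, R_th = 59.4 kΩ

V_th is the open-circuit tap voltage: 4.59 × 68.0/(472 + 68.0) = 0.578 V.
With the supply zeroed, R_top and R_bot appear in parallel from the tap: R_th = R_top‖R_bot = (472 × 68.0)/540.0 = 59.4 kΩ.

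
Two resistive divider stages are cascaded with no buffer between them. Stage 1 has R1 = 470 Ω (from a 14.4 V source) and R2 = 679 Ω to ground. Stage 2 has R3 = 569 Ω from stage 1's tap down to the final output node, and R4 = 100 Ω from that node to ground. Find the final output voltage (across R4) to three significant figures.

Stage 2 presents R3+R4 = 669.0 Ω as a load on stage 1's tap.
Stage 1's lower leg becomes R2‖(R3+R4) = 337.0 Ω, so V_mid = 14.4 × 337.0/807.0 = 6.013 V.
Stage 2 is itself unloaded: V_out = V_mid × R4/(R3+R4) = 6.013 × 100/669.0 = 0.899 V.

V_out ≈ 0.899 V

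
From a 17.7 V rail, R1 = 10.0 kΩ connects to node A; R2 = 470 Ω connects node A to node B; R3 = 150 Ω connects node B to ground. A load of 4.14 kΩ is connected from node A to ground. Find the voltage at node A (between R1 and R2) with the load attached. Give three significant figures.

V ≈ 0.906 V

Below node A the series string R2+R3 = 620.0 Ω sits in parallel with the 4140 Ω load: 539.2 Ω.
V_A = 17.7 × 539.2/(10000 + 539.2) = 0.906 V.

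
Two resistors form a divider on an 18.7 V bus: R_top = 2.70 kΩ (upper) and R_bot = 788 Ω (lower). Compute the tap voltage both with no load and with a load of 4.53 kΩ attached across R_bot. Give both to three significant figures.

Unloaded: 4.22 V; loaded: 3.72 V

Open-circuit: V = 18.7 × 788/(2700 + 788) = 4.22 V.
With the load, R_bot becomes R_bot‖R_L = 671.2 Ω, so V = 18.7 × 671.2/3371 = 3.72 V.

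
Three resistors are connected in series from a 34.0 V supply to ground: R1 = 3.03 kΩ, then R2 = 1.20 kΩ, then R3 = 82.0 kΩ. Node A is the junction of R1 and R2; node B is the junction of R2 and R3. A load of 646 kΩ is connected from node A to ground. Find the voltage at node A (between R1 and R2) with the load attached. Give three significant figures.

V ≈ 32.7 V

Below node A the series string R2+R3 = 83.20 kΩ sits in parallel with the 646 kΩ load: 73.71 kΩ.
V_A = 34.0 × 73.71/(3.03 + 73.71) = 32.7 V.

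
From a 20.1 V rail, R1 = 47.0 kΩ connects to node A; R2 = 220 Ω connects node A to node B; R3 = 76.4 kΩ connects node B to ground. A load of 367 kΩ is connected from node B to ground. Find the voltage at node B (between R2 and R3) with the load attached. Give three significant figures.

At node B, R3 is in parallel with the load: R3‖R_L = 63240 Ω.
Below node A the resistance is R2 + (R3‖R_L) = 63460 Ω, so V_A = 20.1 × 63460/110500 = 11.55 V.
Then V_B = V_A × (R3‖R_L)/(R2 + R3‖R_L) = 11.55 × 63240/63460 = 11.5 V.

V ≈ 11.5 V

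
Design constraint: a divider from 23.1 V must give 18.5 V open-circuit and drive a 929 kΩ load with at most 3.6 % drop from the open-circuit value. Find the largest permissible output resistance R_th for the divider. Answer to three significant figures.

Loading drop = R_th/(R_th + R_L) ≤ 0.0360, so R_th ≤ R_L · ε/(1−ε) = 929 kΩ × 0.0360/0.9640 = 34.7 kΩ.
(Any R1, R2 with R2/(R1+R2) = 0.801 and R1‖R2 ≤ 34.7 kΩ will meet the spec.)

R_th ≤ 34.7 kΩ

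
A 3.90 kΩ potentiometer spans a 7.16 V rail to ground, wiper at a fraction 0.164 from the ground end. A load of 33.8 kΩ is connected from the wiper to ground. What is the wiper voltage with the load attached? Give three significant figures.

The wiper splits the pot into (1−α)R = 3260 Ω above and αR = 639.6 Ω below.
Lower section ‖ load = 627.7 Ω.
V_wiper = 7.16 × 627.7/(3260 + 627.7) = 1.16 V.

V ≈ 1.16 V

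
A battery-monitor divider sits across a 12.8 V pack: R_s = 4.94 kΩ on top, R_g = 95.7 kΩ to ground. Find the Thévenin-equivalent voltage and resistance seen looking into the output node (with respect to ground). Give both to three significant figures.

V_th = 12.2 V, R_th = 4.70 kΩ

V_th is the open-circuit tap voltage: 12.8 × 95.7/(4.94 + 95.7) = 12.2 V.
With the supply zeroed, R_s and R_g appear in parallel from the tap: R_th = R_s‖R_g = (4.94 × 95.7)/100.6 = 4.70 kΩ.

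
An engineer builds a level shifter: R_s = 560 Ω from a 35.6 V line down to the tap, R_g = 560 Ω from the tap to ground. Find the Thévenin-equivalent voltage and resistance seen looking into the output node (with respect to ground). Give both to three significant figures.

V_th is the open-circuit tap voltage: 35.6 × 560/(560 + 560) = 17.8 V.
With the supply zeroed, R_s and R_g appear in parallel from the tap: R_th = R_s‖R_g = (560 × 560)/1120 = 280 Ω.

V_th = 17.8 V, R_th = 280 Ω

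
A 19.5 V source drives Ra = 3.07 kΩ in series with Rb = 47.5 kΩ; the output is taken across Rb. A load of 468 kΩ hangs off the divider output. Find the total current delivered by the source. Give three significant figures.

Rb‖R_L = 43.12 kΩ, so the source sees Ra + Rb‖R_L = 46.19 kΩ.
I = 19.5 V / 46.19 kΩ = 0.422 mA.

I ≈ 0.422 mA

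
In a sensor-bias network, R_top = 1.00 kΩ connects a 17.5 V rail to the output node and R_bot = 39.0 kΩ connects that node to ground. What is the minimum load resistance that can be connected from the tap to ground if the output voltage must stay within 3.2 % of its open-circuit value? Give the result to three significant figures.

R_L(min) ≈ 29.5 kΩ

Output resistance R_th = R_top‖R_bot = (1000 × 39000)/40000 = 975.0 Ω.
The fractional drop is R_th/(R_th + R_L); requiring this ≤ 0.0320 gives R_L ≥ R_th(1/0.0320 − 1) = 975.0 × 30.25 = 29.5 kΩ.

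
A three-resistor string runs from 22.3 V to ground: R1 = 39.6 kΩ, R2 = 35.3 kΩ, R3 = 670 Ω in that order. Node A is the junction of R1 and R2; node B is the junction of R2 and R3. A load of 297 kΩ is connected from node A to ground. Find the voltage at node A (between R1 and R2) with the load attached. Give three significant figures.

V ≈ 9.98 V

Below node A the series string R2+R3 = 35970 Ω sits in parallel with the 297000 Ω load: 32080 Ω.
V_A = 22.3 × 32080/(39600 + 32080) = 9.98 V.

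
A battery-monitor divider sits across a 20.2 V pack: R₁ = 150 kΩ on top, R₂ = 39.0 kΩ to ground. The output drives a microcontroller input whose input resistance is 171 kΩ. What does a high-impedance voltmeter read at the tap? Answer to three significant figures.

V_out ≈ 3.53 V

The load sits in parallel with R₂: R₂‖R_L = (39.0 × 171) / (39.0 + 171) = 31.76 kΩ.
V_out = 20.2 × 31.76 / (150 + 31.76) = 20.2 × 31.76/181.8 = 3.53 V.
(Unloaded it would have been 4.17 V.)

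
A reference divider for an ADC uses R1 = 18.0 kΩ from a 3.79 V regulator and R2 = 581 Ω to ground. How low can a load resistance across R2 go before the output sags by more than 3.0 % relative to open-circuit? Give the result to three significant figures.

R_L(min) ≈ 18.2 kΩ

Output resistance R_th = R1‖R2 = (18000 × 581)/18580 = 562.8 Ω.
The fractional drop is R_th/(R_th + R_L); requiring this ≤ 0.0300 gives R_L ≥ R_th(1/0.0300 − 1) = 562.8 × 32.33 = 18.2 kΩ.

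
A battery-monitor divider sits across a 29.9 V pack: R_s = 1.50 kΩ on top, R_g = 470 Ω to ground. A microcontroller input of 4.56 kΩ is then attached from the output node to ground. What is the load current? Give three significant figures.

R_g‖R_L = 426.1 Ω; V_out = 29.9 × 426.1/1926 = 6.614 V.
I_L = V_out / R_L = 6.614 / 4.56 kΩ = 1.45 mA.

I_L ≈ 1.45 mA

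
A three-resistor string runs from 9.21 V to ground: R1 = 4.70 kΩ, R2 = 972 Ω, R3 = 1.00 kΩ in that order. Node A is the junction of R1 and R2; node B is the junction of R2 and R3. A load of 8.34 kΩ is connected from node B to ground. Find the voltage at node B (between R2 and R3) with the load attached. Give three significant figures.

At node B, R3 is in parallel with the load: R3‖R_L = 892.9 Ω.
Below node A the resistance is R2 + (R3‖R_L) = 1865 Ω, so V_A = 9.21 × 1865/6565 = 2.616 V.
Then V_B = V_A × (R3‖R_L)/(R2 + R3‖R_L) = 2.616 × 892.9/1865 = 1.25 V.

V ≈ 1.25 V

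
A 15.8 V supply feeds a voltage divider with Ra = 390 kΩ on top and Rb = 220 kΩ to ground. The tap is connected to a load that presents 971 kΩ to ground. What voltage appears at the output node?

The load sits in parallel with Rb: Rb‖R_L = (220 × 971) / (220 + 971) = 179.4 kΩ.
V_out = 15.8 × 179.4 / (390 + 179.4) = 15.8 × 179.4/569.4 = 4.98 V.

V_out ≈ 4.98 V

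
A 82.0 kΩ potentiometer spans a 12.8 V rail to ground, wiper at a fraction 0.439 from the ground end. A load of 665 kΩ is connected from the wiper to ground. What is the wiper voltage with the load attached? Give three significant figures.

The wiper splits the pot into (1−α)R = 46.00 kΩ above and αR = 36.00 kΩ below.
Lower section ‖ load = 34.15 kΩ.
V_wiper = 12.8 × 34.15/(46.00 + 34.15) = 5.45 V.

V ≈ 5.45 V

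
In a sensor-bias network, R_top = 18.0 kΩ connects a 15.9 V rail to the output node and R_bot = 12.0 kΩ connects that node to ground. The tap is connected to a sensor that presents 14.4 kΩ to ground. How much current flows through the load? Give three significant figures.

I_L ≈ 0.294 mA

R_bot‖R_L = 6.545 kΩ; V_out = 15.9 × 6.545/24.55 = 4.240 V.
I_L = V_out / R_L = 4.240 / 14.4 kΩ = 0.294 mA.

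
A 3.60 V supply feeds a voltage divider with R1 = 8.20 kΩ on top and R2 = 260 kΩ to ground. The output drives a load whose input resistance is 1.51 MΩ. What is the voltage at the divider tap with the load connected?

The load sits in parallel with R2: R2‖R_L = (260 × 1510) / (260 + 1510) = 221.8 kΩ.
V_out = 3.60 × 221.8 / (8.20 + 221.8) = 3.60 × 221.8/230.0 = 3.47 V.

V_out ≈ 3.47 V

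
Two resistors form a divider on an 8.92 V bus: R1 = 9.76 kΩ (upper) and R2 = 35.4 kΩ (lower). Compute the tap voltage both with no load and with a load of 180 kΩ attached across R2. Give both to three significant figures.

Open-circuit: V = 8.92 × 35.4/(9.76 + 35.4) = 6.99 V.
With the load, R2 becomes R2‖R_L = 29.58 kΩ, so V = 8.92 × 29.58/39.34 = 6.71 V.

Unloaded: 6.99 V; loaded: 6.71 V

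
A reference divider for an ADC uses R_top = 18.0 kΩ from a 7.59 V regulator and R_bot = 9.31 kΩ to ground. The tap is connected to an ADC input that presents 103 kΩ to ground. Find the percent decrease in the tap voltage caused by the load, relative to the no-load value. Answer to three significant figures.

The divider's output (Thévenin) resistance is R_top‖R_bot = 6.136 kΩ.
Fractional drop under load = R_th/(R_th + R_L) = 6.136 / (6.136 + 103) = 0.05623.
So the output falls by 5.62 %.

5.62 %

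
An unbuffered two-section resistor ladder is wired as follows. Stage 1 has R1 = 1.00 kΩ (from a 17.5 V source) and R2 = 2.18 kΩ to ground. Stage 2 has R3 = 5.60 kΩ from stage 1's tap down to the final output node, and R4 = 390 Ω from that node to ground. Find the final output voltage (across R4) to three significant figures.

Stage 2 presents R3+R4 = 5990 Ω as a load on stage 1's tap.
Stage 1's lower leg becomes R2‖(R3+R4) = 1598 Ω, so V_mid = 17.5 × 1598/2598 = 10.76 V.
Stage 2 is itself unloaded: V_out = V_mid × R4/(R3+R4) = 10.76 × 390/5990 = 0.701 V.

V_out ≈ 0.701 V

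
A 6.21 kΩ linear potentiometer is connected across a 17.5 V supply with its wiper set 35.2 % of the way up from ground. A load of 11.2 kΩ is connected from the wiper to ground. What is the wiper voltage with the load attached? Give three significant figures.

V ≈ 5.47 V

The wiper splits the pot into (1−α)R = 4.024 kΩ above and αR = 2.186 kΩ below.
Lower section ‖ load = 1.829 kΩ.
V_wiper = 17.5 × 1.829/(4.024 + 1.829) = 5.47 V.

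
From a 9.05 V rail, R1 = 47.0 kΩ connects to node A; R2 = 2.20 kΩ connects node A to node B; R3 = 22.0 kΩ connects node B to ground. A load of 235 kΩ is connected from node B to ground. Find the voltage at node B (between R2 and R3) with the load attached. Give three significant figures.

At node B, R3 is in parallel with the load: R3‖R_L = 20.12 kΩ.
Below node A the resistance is R2 + (R3‖R_L) = 22.32 kΩ, so V_A = 9.05 × 22.32/69.32 = 2.914 V.
Then V_B = V_A × (R3‖R_L)/(R2 + R3‖R_L) = 2.914 × 20.12/22.32 = 2.63 V.

V ≈ 2.63 V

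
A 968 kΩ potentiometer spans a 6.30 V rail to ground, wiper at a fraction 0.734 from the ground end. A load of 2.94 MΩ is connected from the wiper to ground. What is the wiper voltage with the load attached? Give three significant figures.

The wiper splits the pot into (1−α)R = 257.5 kΩ above and αR = 710.5 kΩ below.
Lower section ‖ load = 572.2 kΩ.
V_wiper = 6.30 × 572.2/(257.5 + 572.2) = 4.34 V.

V ≈ 4.34 V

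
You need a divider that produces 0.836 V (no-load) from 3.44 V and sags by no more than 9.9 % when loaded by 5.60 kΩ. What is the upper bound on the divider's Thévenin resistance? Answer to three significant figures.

R_th ≤ 615 Ω

Loading drop = R_th/(R_th + R_L) ≤ 0.0990, so R_th ≤ R_L · ε/(1−ε) = 5.60 kΩ × 0.0990/0.9010 = 615 Ω.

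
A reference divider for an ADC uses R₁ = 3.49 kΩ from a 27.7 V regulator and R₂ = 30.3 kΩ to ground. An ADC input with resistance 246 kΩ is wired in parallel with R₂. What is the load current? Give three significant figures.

R₂‖R_L = 26.98 kΩ; V_out = 27.7 × 26.98/30.47 = 24.53 V.
I_L = V_out / R_L = 24.53 / 246 kΩ = 0.0997 mA.

I_L ≈ 0.0997 mA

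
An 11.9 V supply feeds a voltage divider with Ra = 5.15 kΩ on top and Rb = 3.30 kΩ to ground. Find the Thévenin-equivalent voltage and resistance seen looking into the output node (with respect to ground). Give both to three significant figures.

V_th = 4.65 V, R_th = 2.01 kΩ

V_th is the open-circuit tap voltage: 11.9 × 3.30/(5.15 + 3.30) = 4.65 V.
With the supply zeroed, Ra and Rb appear in parallel from the tap: R_th = Ra‖Rb = (5.15 × 3.30)/8.450 = 2.01 kΩ.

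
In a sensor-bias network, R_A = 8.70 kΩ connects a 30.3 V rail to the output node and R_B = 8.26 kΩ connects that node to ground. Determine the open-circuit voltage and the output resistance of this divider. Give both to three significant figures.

V_th is the open-circuit tap voltage: 30.3 × 8.26/(8.70 + 8.26) = 14.8 V.
With the supply zeroed, R_A and R_B appear in parallel from the tap: R_th = R_A‖R_B = (8.70 × 8.26)/16.96 = 4.24 kΩ.

V_th = 14.8 V, R_th = 4.24 kΩ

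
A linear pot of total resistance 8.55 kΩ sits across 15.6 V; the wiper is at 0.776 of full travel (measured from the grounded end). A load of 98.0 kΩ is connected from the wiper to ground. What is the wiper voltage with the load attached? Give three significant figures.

V ≈ 11.9 V

The wiper splits the pot into (1−α)R = 1.915 kΩ above and αR = 6.635 kΩ below.
Lower section ‖ load = 6.214 kΩ.
V_wiper = 15.6 × 6.214/(1.915 + 6.214) = 11.9 V.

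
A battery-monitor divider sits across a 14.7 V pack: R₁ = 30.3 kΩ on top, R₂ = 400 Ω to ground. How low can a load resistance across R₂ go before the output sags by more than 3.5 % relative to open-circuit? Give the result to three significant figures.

R_L(min) ≈ 10.9 kΩ

Output resistance R_th = R₁‖R₂ = (30300 × 400)/30700 = 394.8 Ω.
The fractional drop is R_th/(R_th + R_L); requiring this ≤ 0.0350 gives R_L ≥ R_th(1/0.0350 − 1) = 394.8 × 27.57 = 10.9 kΩ.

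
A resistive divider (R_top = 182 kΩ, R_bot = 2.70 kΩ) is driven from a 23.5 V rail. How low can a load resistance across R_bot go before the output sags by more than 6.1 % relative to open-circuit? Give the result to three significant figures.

Output resistance R_th = R_top‖R_bot = (182 × 2.70)/184.7 = 2.661 kΩ.
The fractional drop is R_th/(R_th + R_L); requiring this ≤ 0.0610 gives R_L ≥ R_th(1/0.0610 − 1) = 2.661 × 15.39 = 41.0 kΩ.

R_L(min) ≈ 41.0 kΩ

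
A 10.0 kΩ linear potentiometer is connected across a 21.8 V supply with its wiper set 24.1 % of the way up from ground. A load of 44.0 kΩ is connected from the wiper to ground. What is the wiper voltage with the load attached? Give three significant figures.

V ≈ 5.04 V

The wiper splits the pot into (1−α)R = 7.590 kΩ above and αR = 2.410 kΩ below.
Lower section ‖ load = 2.285 kΩ.
V_wiper = 21.8 × 2.285/(7.590 + 2.285) = 5.04 V.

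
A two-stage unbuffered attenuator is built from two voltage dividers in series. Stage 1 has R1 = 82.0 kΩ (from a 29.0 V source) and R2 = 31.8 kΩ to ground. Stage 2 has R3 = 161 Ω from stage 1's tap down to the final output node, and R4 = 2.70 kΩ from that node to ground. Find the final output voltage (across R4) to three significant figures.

V_out ≈ 0.849 V

Stage 2 presents R3+R4 = 2861 Ω as a load on stage 1's tap.
Stage 1's lower leg becomes R2‖(R3+R4) = 2625 Ω, so V_mid = 29.0 × 2625/84620 = 0.8995 V.
Stage 2 is itself unloaded: V_out = V_mid × R4/(R3+R4) = 0.8995 × 2700/2861 = 0.849 V.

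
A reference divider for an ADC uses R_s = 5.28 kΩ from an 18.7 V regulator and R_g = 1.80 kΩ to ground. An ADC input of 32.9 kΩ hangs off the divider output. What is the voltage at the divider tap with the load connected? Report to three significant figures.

V_out ≈ 4.57 V

The load sits in parallel with R_g: R_g‖R_L = (1.80 × 32.9) / (1.80 + 32.9) = 1.707 kΩ.
V_out = 18.7 × 1.707 / (5.28 + 1.707) = 18.7 × 1.707/6.987 = 4.57 V.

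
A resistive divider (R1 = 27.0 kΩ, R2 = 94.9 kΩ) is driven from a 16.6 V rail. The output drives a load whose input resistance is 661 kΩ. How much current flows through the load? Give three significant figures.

I_L ≈ 0.0189 mA

R2‖R_L = 82.99 kΩ; V_out = 16.6 × 82.99/110.0 = 12.52 V.
I_L = V_out / R_L = 12.52 / 661 kΩ = 0.0189 mA.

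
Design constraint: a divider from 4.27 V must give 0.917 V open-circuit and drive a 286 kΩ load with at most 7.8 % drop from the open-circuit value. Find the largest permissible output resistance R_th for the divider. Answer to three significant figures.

Loading drop = R_th/(R_th + R_L) ≤ 0.0780, so R_th ≤ R_L · ε/(1−ε) = 286 kΩ × 0.0780/0.9220 = 24.2 kΩ.
(Any R1, R2 with R2/(R1+R2) = 0.215 and R1‖R2 ≤ 24.2 kΩ will meet the spec.)

R_th ≤ 24.2 kΩ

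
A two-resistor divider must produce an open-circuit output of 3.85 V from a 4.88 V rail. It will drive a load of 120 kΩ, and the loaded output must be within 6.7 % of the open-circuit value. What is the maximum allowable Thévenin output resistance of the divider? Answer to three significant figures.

R_th ≤ 8.62 kΩ

Loading drop = R_th/(R_th + R_L) ≤ 0.0670, so R_th ≤ R_L · ε/(1−ε) = 120 kΩ × 0.0670/0.9330 = 8.62 kΩ.
(Any R1, R2 with R2/(R1+R2) = 0.789 and R1‖R2 ≤ 8.62 kΩ will meet the spec.)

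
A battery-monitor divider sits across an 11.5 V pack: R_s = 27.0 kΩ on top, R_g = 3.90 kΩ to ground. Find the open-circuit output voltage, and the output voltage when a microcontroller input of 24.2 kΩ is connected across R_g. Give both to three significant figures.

Open-circuit: V = 11.5 × 3.90/(27.0 + 3.90) = 1.45 V.
With the load, R_g becomes R_g‖R_L = 3.359 kΩ, so V = 11.5 × 3.359/30.36 = 1.27 V.

Unloaded: 1.45 V; loaded: 1.27 V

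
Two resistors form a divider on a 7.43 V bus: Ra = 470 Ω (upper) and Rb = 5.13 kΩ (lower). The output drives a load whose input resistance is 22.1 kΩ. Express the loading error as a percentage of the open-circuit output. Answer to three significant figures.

1.91 %

The divider's output (Thévenin) resistance is Ra‖Rb = 430.6 Ω.
Fractional drop under load = R_th/(R_th + R_L) = 430.6 / (430.6 + 22100) = 0.01911.
So the output falls by 1.91 %.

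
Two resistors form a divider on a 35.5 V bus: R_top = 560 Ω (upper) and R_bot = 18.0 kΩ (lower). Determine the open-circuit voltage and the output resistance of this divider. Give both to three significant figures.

V_th = 34.4 V, R_th = 543 Ω

V_th is the open-circuit tap voltage: 35.5 × 18000/(560 + 18000) = 34.4 V.
With the supply zeroed, R_top and R_bot appear in parallel from the tap: R_th = R_top‖R_bot = (560 × 18000)/18560 = 543 Ω.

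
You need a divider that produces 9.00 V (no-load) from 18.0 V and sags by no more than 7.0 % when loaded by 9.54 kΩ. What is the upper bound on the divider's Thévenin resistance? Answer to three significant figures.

R_th ≤ 718 Ω

Loading drop = R_th/(R_th + R_L) ≤ 0.0700, so R_th ≤ R_L · ε/(1−ε) = 9.54 kΩ × 0.0700/0.9300 = 718 Ω.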